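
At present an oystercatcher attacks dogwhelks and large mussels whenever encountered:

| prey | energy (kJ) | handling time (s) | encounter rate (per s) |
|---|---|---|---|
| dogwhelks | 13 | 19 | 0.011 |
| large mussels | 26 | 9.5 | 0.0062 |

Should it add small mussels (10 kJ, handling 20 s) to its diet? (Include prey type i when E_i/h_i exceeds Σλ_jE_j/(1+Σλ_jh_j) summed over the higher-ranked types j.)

Yes

Current rate: (0.011×13 + 0.0062×26)/(1 + 0.011×19 + 0.0062×9.5) = 0.2399 kJ/s.
small mussels: E/h = 10/20 = 0.5 kJ/s.
Since 0.5 > R, including small mussels increases the long-run rate.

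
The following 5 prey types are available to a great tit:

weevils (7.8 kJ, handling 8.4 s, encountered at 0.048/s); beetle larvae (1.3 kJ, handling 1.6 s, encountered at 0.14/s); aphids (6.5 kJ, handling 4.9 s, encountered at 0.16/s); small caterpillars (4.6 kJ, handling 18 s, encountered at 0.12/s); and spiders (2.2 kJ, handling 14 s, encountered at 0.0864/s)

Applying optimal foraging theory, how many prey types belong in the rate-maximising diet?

Rank by E/h (kJ/s): aphids 1.33, weevils 0.929, beetle larvae 0.812, small caterpillars 0.256, spiders 0.157. Include each in turn until the next type's E/h falls below the running intake rate.
Rate on top 1: 0.583. weevils: 0.929 > 0.583 → include.
Rate on top 2: 0.6467. beetle larvae: 0.812 > 0.6467 → include.
Rate on top 3: 0.6621. small caterpillars: 0.256 < 0.6621 → exclude; stop.
Optimal diet: aphids, weevils, beetle larvae — 3 of 5 types.

3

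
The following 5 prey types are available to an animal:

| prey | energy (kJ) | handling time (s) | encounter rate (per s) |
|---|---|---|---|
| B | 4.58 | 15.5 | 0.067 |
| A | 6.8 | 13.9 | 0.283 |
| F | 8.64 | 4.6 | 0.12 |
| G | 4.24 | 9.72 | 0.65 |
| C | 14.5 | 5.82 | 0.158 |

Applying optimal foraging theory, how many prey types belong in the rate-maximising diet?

Rank by E/h (kJ/s): C 2.49, F 1.88, A 0.489, G 0.436, B 0.295. Include each in turn until the next type's E/h falls below the running intake rate.
Rate on top 1: 1.194. F: 1.88 > 1.194 → include.
Rate on top 2: 1.346. A: 0.489 < 1.346 → exclude; stop.
Optimal diet: C, F — 2 of 5 types.

2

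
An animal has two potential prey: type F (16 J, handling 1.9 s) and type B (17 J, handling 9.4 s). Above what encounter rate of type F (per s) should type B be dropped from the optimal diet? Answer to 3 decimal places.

The zero-one rule: include type B iff E₂/h₂ > λE₁/(1+λh₁). Equality gives the switch point.
λE₁h₂ = E₂ + λE₂h₁ ⇒ λ = E₂/(E₁h₂ − E₂h₁) = 17/(150.4 − 32.3) = 0.1439 per s.

0.144 per s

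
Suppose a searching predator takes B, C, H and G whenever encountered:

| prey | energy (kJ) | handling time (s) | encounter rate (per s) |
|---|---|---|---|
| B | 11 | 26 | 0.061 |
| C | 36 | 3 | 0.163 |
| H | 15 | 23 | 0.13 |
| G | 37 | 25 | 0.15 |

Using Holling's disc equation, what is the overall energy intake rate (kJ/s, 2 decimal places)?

1.43 kJ/s

Energy encountered per unit search time: 0.061×11 + 0.163×36 + 0.13×15 + 0.15×37 = 14.04 kJ/s.
Handling time per unit search time: 0.061×26 + 0.163×3 + 0.13×23 + 0.15×25 = 8.815.
Rate = 14.04/(1 + 8.815) = 1.43 kJ/s.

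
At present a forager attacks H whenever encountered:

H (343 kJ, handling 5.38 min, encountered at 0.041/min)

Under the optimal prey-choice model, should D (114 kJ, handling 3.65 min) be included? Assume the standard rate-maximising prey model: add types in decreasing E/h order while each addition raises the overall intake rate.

Yes

Current rate: (0.041×343)/(1 + 0.041×5.38) = 11.52 kJ/min.
Profitability of D: 114/3.65 = 31.23 kJ/min.
31.23 > 11.52, so adding D raises the average — include it.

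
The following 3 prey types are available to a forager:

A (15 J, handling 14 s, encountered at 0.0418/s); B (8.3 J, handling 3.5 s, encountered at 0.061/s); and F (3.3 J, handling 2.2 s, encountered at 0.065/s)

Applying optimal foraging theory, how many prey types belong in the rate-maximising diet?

3

E/h in descending order: B 2.37, F 1.5, A 1.07 J/s. The optimal diet is the largest prefix of this list for which every included type satisfies E_i/h_i > R on the types above it.
Rate on top 1: 0.4172. F: 1.5 > 0.4172 → include.
Rate on top 2: 0.5314. A: 1.07 > 0.5314 → include.
Optimal diet: B, F, A — 3 of 3 types.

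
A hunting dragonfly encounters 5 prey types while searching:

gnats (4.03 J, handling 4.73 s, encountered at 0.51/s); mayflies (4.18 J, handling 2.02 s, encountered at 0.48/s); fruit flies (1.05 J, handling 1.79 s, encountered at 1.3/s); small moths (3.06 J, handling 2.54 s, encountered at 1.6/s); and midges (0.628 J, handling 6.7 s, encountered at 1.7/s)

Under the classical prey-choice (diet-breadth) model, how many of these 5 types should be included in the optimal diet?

2

Rank by E/h (J/s): mayflies 2.07, small moths 1.2, gnats 0.852, fruit flies 0.587, midges 0.0937. Include each in turn until the next type's E/h falls below the running intake rate.
Rate on top 1: 1.019. small moths: 1.2 > 1.019 → include.
Rate on top 2: 1.144. gnats: 0.852 < 1.144 → exclude; stop.
Optimal diet: mayflies, small moths — 2 of 5 types.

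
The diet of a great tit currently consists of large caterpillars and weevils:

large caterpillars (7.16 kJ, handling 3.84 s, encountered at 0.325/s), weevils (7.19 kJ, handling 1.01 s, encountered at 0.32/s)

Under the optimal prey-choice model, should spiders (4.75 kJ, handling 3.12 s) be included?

No

On large caterpillars and weevils alone, R = ΣλE/(1+Σλh) = 4.628/2.571 = 1.8 kJ/s.
Profitability of spiders: 4.75/3.12 = 1.522 kJ/s.
1.522 < 1.8, so adding spiders would lower the average — exclude it.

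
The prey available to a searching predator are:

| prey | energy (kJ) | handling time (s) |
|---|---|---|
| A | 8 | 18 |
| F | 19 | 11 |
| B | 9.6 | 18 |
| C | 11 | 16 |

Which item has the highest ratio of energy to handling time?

Profitability E/h (kJ/s): A = 8/18 = 0.444, F = 19/11 = 1.73, B = 9.6/18 = 0.533, C = 11/16 = 0.688.
Ranked: F > C > B > A.

F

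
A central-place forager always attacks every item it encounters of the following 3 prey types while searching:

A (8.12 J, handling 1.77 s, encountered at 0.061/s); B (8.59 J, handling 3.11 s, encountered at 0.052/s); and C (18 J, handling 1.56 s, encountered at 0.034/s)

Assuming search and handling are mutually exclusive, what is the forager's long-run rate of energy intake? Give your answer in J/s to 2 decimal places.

1.17 J/s

R = Σλ_iE_i / (1 + Σλ_ih_i)
Numerator: 0.061×8.12 + 0.052×8.59 + 0.034×18 = 1.554
Denominator: 1 + 0.061×1.77 + 0.052×3.11 + 0.034×1.56 = 1.323
R = 1.554/1.323 = 1.175 J/s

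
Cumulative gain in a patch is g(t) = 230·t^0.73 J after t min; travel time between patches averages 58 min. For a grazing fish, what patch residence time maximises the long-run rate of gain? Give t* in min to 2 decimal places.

156.81 min

Maximise g(t)/(T+t): set derivative to zero → g'(t)(T+t) = g(t).
g'(t) = 0.73·230·t^-0.27. Setting 0.73·230·t^-0.27 = 230·t^0.73/(58+t) gives 0.73(58+t) = t, so 0.27·t = 0.73×58.
t* = 0.73×58/0.27 = 156.8 min.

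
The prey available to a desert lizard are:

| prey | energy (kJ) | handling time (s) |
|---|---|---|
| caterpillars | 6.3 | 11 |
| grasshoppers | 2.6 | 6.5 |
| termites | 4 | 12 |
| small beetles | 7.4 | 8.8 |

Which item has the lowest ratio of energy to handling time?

termites

Profitability E/h (kJ/s): caterpillars = 6.3/11 = 0.573, grasshoppers = 2.6/6.5 = 0.4, termites = 4/12 = 0.333, small beetles = 7.4/8.8 = 0.841.
Ranked: small beetles > caterpillars > grasshoppers > termites.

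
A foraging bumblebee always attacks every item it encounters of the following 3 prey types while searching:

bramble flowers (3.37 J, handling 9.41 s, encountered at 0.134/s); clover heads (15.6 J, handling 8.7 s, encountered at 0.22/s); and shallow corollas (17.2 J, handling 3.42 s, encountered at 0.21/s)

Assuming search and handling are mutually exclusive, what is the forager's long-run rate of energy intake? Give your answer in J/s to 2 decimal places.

R = Σλ_iE_i / (1 + Σλ_ih_i)
Numerator: 0.134×3.37 + 0.22×15.6 + 0.21×17.2 = 7.496
Denominator: 1 + 0.134×9.41 + 0.22×8.7 + 0.21×3.42 = 4.893
R = 7.496/4.893 = 1.532 J/s

1.53 J/s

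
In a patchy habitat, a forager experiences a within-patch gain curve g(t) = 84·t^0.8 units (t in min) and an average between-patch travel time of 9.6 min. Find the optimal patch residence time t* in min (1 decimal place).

38.4 min

By the marginal value theorem, leave when the instantaneous gain rate g'(t) equals the habitat-wide average g(t)/(T + t).
g'(t) = 0.8·84·t^-0.2. Setting 0.8·84·t^-0.2 = 84·t^0.8/(9.6+t) gives 0.8(9.6+t) = t, so 0.20·t = 0.8×9.6.
t* = 0.8×9.6/0.20 = 38.4 min.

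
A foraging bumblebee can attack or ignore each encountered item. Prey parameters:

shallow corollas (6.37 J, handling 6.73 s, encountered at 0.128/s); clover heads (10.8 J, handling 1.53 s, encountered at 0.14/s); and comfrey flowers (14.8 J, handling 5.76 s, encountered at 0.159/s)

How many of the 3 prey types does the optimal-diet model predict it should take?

Profitabilities (E/h, J/s): clover heads 7.06, comfrey flowers 2.57, shallow corollas 0.947. Add prey in this order while the next type's profitability exceeds the intake rate on those already taken.
Rate on top 1: 1.245. comfrey flowers: 2.57 > 1.245 → include.
Rate on top 2: 1.815. shallow corollas: 0.947 < 1.815 → exclude; stop.
Optimal diet: clover heads, comfrey flowers — 2 of 3 types.

2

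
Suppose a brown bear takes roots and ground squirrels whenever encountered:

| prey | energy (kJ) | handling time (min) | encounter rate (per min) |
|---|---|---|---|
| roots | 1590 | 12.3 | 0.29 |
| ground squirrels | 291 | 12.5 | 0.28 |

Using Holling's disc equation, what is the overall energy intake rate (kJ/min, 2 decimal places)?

67.26 kJ/min

R = (0.29×1590 + 0.28×291) / (1 + 0.29×12.3 + 0.28×12.5) = 542.6/8.067 = 67.26 kJ/min.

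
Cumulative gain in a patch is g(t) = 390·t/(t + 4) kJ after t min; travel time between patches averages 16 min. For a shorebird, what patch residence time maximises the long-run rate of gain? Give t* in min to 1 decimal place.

Optimal t* satisfies g'(t*) = g(t*)/(T + t*).
g'(t) = 390·4/(t + 4)². Setting 390·4/(t+4)² = 390t/[(t+4)(16+t)] gives 4(16+t) = t(t+4), so t² = 4×16 = 64.
t* = √64 = 8 min.

8.0 min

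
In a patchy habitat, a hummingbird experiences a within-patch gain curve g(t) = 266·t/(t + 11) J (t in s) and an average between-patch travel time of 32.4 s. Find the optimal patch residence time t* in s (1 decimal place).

18.9 s

Maximise g(t)/(T+t): set derivative to zero → g'(t)(T+t) = g(t).
g'(t) = 266·11/(t + 11)². Setting 266·11/(t+11)² = 266t/[(t+11)(32.4+t)] gives 11(32.4+t) = t(t+11), so t² = 11×32.4 = 356.4.
t* = √356.4 = 18.88 s.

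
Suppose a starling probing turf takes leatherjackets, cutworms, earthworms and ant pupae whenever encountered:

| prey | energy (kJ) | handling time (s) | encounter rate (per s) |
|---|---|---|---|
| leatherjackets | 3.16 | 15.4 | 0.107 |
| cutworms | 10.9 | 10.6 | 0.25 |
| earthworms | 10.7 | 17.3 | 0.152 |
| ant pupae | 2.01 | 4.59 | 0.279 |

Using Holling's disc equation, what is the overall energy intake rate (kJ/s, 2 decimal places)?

Energy encountered per unit search time: 0.107×3.16 + 0.25×10.9 + 0.152×10.7 + 0.279×2.01 = 5.25 kJ/s.
Handling time per unit search time: 0.107×15.4 + 0.25×10.6 + 0.152×17.3 + 0.279×4.59 = 8.208.
Rate = 5.25/(1 + 8.208) = 0.5702 kJ/s.

0.57 kJ/s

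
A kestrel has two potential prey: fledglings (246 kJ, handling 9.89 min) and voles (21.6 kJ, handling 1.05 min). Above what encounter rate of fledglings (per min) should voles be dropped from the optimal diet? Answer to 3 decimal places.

0.483 per min

Drop voles once their profitability E₂/h₂ falls below the rate achievable on fledglings alone: E₂/h₂ = λE₁/(1 + λh₁).
Solve for λ: λE₁h₂ = E₂(1 + λh₁) → λ(E₁h₂ − E₂h₁) = E₂ → λ = E₂/(E₁h₂ − E₂h₁).
λ = 21.6/(246×1.05 − 21.6×9.89) = 21.6/44.68 = 0.4835 per min.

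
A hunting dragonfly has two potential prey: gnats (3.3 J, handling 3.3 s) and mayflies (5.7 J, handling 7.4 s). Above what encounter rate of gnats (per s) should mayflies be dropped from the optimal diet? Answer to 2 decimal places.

1.02 per s

The zero-one rule: include mayflies iff E₂/h₂ > λE₁/(1+λh₁). Equality gives the switch point.
λE₁h₂ = E₂ + λE₂h₁ ⇒ λ = E₂/(E₁h₂ − E₂h₁) = 5.7/(24.42 − 18.81) = 1.016 per s.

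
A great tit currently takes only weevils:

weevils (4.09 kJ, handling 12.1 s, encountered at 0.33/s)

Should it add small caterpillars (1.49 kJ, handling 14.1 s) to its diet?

Current rate: (0.33×4.09)/(1 + 0.33×12.1) = 0.2703 kJ/s.
Profitability of small caterpillars: 1.49/14.1 = 0.1057 kJ/s.
Since 0.1057 < R, time spent handling small caterpillars is better spent searching.

No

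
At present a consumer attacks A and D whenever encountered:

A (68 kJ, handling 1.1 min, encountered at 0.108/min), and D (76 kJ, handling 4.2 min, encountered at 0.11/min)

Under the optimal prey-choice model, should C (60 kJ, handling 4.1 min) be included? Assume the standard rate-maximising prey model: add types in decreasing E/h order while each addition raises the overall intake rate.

On A and D alone, R = ΣλE/(1+Σλh) = 15.7/1.581 = 9.934 kJ/min.
Profitability of C: 60/4.1 = 14.63 kJ/min.
14.63 > 9.934, so adding C raises the average — include it.

Yes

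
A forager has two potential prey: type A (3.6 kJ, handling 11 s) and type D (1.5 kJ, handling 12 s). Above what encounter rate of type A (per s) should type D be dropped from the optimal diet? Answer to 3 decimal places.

The zero-one rule: include type D iff E₂/h₂ > λE₁/(1+λh₁). Equality gives the switch point.
λE₁h₂ = E₂ + λE₂h₁ ⇒ λ = E₂/(E₁h₂ − E₂h₁) = 1.5/(43.2 − 16.5) = 0.05618 per s.

0.056 per s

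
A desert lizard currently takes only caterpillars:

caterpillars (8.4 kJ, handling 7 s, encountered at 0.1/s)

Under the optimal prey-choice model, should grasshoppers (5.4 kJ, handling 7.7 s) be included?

Current rate: (0.1×8.4)/(1 + 0.1×7) = 0.4941 kJ/s.
Profitability of grasshoppers: 5.4/7.7 = 0.7013 kJ/s.
Since 0.7013 > R, including grasshoppers increases the long-run rate.

Yes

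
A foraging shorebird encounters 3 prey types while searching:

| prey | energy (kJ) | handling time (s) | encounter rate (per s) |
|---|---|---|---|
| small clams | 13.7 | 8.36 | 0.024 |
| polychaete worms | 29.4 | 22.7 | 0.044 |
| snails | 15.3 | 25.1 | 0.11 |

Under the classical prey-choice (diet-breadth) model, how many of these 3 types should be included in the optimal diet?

2

Rank by E/h (kJ/s): small clams 1.64, polychaete worms 1.3, snails 0.61. Include each in turn until the next type's E/h falls below the running intake rate.
Rate on top 1: 0.2739. polychaete worms: 1.3 > 0.2739 → include.
Rate on top 2: 0.7376. snails: 0.61 < 0.7376 → exclude; stop.
Optimal diet: small clams, polychaete worms — 2 of 3 types.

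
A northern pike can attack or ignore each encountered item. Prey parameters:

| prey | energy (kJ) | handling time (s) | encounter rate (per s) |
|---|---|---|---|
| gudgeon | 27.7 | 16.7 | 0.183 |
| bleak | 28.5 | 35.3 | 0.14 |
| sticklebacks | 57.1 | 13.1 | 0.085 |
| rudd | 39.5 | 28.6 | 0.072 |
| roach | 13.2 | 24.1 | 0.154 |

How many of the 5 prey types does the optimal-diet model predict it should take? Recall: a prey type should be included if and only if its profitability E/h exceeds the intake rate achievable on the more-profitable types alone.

1

E/h in descending order: sticklebacks 4.36, gudgeon 1.66, rudd 1.38, bleak 0.807, roach 0.548 kJ/s. The optimal diet is the largest prefix of this list for which every included type satisfies E_i/h_i > R on the types above it.
Rate on top 1: 2.296. gudgeon: 1.66 < 2.296 → exclude; stop.
Optimal diet: sticklebacks — 1 of 5 types.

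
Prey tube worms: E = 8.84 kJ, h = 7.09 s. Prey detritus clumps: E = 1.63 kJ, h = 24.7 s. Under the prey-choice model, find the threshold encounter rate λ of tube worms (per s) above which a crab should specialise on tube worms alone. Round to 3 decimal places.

Drop detritus clumps once their profitability E₂/h₂ falls below the rate achievable on tube worms alone: E₂/h₂ = λE₁/(1 + λh₁).
Solve for λ: λE₁h₂ = E₂(1 + λh₁) → λ(E₁h₂ − E₂h₁) = E₂ → λ = E₂/(E₁h₂ − E₂h₁).
λ = 1.63/(8.84×24.7 − 1.63×7.09) = 1.63/206.8 = 0.007882 per s.

0.008 per s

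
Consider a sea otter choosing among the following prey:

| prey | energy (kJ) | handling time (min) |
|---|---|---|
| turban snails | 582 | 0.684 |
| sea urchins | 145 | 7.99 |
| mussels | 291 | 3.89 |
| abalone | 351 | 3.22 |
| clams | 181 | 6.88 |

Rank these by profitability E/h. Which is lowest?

sea urchins

Profitability E/h (kJ/min): turban snails = 582/0.684 = 851, sea urchins = 145/7.99 = 18.1, mussels = 291/3.89 = 74.8, abalone = 351/3.22 = 109, clams = 181/6.88 = 26.3.
Ranked: turban snails > abalone > mussels > clams > sea urchins.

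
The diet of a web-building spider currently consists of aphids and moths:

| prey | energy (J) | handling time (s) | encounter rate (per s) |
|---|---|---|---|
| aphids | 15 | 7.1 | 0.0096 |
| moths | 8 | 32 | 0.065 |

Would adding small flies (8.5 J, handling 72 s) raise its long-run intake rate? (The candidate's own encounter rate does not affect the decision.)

No

On aphids and moths alone, R = ΣλE/(1+Σλh) = 0.664/3.148 = 0.2109 J/s.
small flies: E/h = 8.5/72 = 0.1181 J/s.
0.1181 < 0.2109, so adding small flies would lower the average — exclude it.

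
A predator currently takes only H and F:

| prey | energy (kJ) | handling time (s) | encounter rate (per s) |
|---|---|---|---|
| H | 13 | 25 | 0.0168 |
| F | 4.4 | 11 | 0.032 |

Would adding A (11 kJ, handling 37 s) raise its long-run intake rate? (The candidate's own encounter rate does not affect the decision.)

Intake rate on the current diet: R = (0.0168×13 + 0.032×4.4) / (1 + 0.0168×25 + 0.032×11) = 0.3592/1.772 = 0.2027 kJ/s.
A: E/h = 11/37 = 0.2973 kJ/s.
0.2973 > 0.2027, so adding A raises the average — include it.

Yes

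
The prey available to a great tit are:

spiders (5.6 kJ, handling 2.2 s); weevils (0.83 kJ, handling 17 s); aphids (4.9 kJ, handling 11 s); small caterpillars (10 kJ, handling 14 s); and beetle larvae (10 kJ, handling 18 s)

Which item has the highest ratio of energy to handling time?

spiders

Profitability E/h (kJ/s): spiders = 5.6/2.2 = 2.55, weevils = 0.83/17 = 0.0488, aphids = 4.9/11 = 0.445, small caterpillars = 10/14 = 0.714, beetle larvae = 10/18 = 0.556.
Ranked: spiders > small caterpillars > beetle larvae > aphids > weevils.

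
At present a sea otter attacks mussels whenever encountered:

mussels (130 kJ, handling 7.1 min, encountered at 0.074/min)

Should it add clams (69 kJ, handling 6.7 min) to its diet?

Yes

On mussels alone, R = ΣλE/(1+Σλh) = 9.62/1.525 = 6.307 kJ/min.
clams: E/h = 69/6.7 = 10.3 kJ/min.
Since 10.3 > R, including clams increases the long-run rate.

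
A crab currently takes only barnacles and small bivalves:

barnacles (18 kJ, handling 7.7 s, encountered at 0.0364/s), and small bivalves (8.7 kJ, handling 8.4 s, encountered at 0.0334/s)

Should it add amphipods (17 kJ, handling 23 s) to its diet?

Intake rate on the current diet: R = (0.0364×18 + 0.0334×8.7) / (1 + 0.0364×7.7 + 0.0334×8.4) = 0.9458/1.561 = 0.6059 kJ/s.
Profitability of amphipods: 17/23 = 0.7391 kJ/s.
Since 0.7391 > R, including amphipods increases the long-run rate.

Yes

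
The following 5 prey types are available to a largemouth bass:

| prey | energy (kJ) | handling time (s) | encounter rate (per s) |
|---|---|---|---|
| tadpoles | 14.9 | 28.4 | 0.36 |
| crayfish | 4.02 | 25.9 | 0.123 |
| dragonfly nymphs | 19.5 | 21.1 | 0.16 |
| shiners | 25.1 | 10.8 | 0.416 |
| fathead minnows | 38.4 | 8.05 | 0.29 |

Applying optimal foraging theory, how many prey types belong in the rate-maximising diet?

E/h in descending order: fathead minnows 4.77, shiners 2.32, dragonfly nymphs 0.924, tadpoles 0.525, crayfish 0.155 kJ/s. The optimal diet is the largest prefix of this list for which every included type satisfies E_i/h_i > R on the types above it.
Rate on top 1: 3.34. shiners: 2.32 < 3.34 → exclude; stop.
Optimal diet: fathead minnows — 1 of 5 types.

1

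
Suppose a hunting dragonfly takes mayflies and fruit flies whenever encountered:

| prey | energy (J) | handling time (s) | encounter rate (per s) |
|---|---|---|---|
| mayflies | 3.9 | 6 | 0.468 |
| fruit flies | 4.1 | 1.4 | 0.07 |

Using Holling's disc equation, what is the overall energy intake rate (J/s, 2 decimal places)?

0.54 J/s

R = Σλ_iE_i / (1 + Σλ_ih_i)
Numerator: 0.468×3.9 + 0.07×4.1 = 2.112
Denominator: 1 + 0.468×6 + 0.07×1.4 = 3.906
R = 2.112/3.906 = 0.5408 J/s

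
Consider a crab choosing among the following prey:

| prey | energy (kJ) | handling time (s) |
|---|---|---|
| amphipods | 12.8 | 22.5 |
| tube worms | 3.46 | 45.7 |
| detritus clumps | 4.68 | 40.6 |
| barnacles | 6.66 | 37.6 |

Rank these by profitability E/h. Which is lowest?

tube worms

Profitability E/h (kJ/s): amphipods = 12.8/22.5 = 0.569, tube worms = 3.46/45.7 = 0.0757, detritus clumps = 4.68/40.6 = 0.115, barnacles = 6.66/37.6 = 0.177.
Ranked: amphipods > barnacles > detritus clumps > tube worms.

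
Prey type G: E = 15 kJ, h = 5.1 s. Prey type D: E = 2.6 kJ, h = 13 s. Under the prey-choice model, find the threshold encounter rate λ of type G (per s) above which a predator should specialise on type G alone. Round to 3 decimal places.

0.014 per s

At the threshold, the rate on type G alone equals the profitability of type D: λ·15/(1 + λ·5.1) = 2.6/13 = 0.2.
Rearranging, λ(15 − 0.2×5.1) = 0.2, so λ = 0.2/13.98 = 0.01431 per s.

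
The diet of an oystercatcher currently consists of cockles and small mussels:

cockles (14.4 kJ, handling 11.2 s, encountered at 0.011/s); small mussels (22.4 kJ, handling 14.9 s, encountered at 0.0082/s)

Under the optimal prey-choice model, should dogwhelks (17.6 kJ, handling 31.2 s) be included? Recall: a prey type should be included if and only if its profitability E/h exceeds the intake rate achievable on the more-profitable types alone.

Yes

On cockles and small mussels alone, R = ΣλE/(1+Σλh) = 0.3421/1.245 = 0.2747 kJ/s.
dogwhelks: E/h = 17.6/31.2 = 0.5641 kJ/s.
Since 0.5641 > R, including dogwhelks increases the long-run rate.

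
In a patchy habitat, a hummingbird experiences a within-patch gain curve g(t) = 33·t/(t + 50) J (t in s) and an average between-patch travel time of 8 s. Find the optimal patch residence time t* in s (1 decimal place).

Maximise g(t)/(T+t): set derivative to zero → g'(t)(T+t) = g(t).
g'(t) = 33·50/(t + 50)². Setting 33·50/(t+50)² = 33t/[(t+50)(8+t)] gives 50(8+t) = t(t+50), so t² = 50×8 = 400.
t* = √400 = 20 s.

20.0 s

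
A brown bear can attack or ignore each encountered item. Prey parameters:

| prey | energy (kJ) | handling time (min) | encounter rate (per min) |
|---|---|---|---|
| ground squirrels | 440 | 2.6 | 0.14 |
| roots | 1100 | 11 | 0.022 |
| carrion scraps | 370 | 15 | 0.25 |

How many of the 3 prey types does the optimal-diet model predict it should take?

Profitabilities (E/h, kJ/min): ground squirrels 169, roots 100, carrion scraps 24.7. Add prey in this order while the next type's profitability exceeds the intake rate on those already taken.
Rate on top 1: 45.16. roots: 100 > 45.16 → include.
Rate on top 2: 53.42. carrion scraps: 24.7 < 53.42 → exclude; stop.
Optimal diet: ground squirrels, roots — 2 of 3 types.

2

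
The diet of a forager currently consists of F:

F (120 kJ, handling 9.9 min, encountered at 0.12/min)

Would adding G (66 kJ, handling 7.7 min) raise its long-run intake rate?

Intake rate on the current diet: R = (0.12×120) / (1 + 0.12×9.9) = 14.4/2.188 = 6.581 kJ/min.
G: E/h = 66/7.7 = 8.571 kJ/min.
8.571 > 6.581, so adding G raises the average — include it.

Yes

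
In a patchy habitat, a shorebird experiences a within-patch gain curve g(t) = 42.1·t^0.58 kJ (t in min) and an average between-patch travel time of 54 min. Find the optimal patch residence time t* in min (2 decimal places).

By the marginal value theorem, leave when the instantaneous gain rate g'(t) equals the habitat-wide average g(t)/(T + t).
g'(t) = 0.58·42.1·t^-0.42. Setting 0.58·42.1·t^-0.42 = 42.1·t^0.58/(54+t) gives 0.58(54+t) = t, so 0.42·t = 0.58×54.
t* = 0.58×54/0.42 = 74.57 min.

74.57 min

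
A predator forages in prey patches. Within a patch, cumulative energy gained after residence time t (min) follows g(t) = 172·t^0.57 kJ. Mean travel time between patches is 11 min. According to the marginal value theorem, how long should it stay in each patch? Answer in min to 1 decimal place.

14.6 min

Optimal t* satisfies g'(t*) = g(t*)/(T + t*).
g'(t) = 0.57·172·t^-0.43. Setting 0.57·172·t^-0.43 = 172·t^0.57/(11+t) gives 0.57(11+t) = t, so 0.43·t = 0.57×11.
t* = 0.57×11/0.43 = 14.58 min.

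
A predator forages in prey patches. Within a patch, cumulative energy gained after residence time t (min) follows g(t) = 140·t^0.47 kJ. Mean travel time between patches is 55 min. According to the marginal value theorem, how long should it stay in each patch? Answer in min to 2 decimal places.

Maximise g(t)/(T+t): set derivative to zero → g'(t)(T+t) = g(t).
g'(t) = 0.47·140·t^-0.53. Setting 0.47·140·t^-0.53 = 140·t^0.47/(55+t) gives 0.47(55+t) = t, so 0.53·t = 0.47×55.
t* = 0.47×55/0.53 = 48.77 min.

48.77 min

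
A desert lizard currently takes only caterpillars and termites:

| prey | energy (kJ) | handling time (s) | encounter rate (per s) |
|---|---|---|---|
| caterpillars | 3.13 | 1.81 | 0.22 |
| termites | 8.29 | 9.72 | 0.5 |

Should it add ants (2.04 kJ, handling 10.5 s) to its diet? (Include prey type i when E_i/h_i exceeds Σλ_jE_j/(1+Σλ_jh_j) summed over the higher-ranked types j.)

Current rate: (0.22×3.13 + 0.5×8.29)/(1 + 0.22×1.81 + 0.5×9.72) = 0.7724 kJ/s.
ants: E/h = 2.04/10.5 = 0.1943 kJ/s.
Since 0.1943 < R, time spent handling ants is better spent searching.

No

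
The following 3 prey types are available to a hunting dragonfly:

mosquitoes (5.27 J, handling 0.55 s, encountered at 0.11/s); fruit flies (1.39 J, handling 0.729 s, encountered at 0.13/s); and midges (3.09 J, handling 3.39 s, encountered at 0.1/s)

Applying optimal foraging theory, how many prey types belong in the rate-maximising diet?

3

Profitabilities (E/h, J/s): mosquitoes 9.58, fruit flies 1.91, midges 0.912. Add prey in this order while the next type's profitability exceeds the intake rate on those already taken.
Rate on top 1: 0.5466. fruit flies: 1.91 > 0.5466 → include.
Rate on top 2: 0.6582. midges: 0.912 > 0.6582 → include.
Optimal diet: mosquitoes, fruit flies, midges — 3 of 3 types.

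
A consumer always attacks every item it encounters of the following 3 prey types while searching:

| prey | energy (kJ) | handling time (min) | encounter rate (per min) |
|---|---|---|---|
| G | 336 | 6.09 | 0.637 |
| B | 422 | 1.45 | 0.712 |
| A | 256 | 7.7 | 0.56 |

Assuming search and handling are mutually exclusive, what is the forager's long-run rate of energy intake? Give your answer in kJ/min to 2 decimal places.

64.35 kJ/min

Energy encountered per unit search time: 0.637×336 + 0.712×422 + 0.56×256 = 657.9 kJ/min.
Handling time per unit search time: 0.637×6.09 + 0.712×1.45 + 0.56×7.7 = 9.224.
Rate = 657.9/(1 + 9.224) = 64.35 kJ/min.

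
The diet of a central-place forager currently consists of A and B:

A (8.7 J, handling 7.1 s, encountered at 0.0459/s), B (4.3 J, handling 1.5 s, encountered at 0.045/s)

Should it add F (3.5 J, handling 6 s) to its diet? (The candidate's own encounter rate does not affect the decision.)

On A and B alone, R = ΣλE/(1+Σλh) = 0.5928/1.393 = 0.4255 J/s.
F: E/h = 3.5/6 = 0.5833 J/s.
Since 0.5833 > R, including F increases the long-run rate.

Yes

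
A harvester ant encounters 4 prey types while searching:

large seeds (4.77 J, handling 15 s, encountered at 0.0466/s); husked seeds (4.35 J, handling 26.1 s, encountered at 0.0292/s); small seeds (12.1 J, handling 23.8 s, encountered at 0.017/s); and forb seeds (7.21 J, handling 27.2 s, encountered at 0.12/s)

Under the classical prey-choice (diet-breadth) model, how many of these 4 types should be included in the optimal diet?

3

E/h in descending order: small seeds 0.508, large seeds 0.318, forb seeds 0.265, husked seeds 0.167 J/s. The optimal diet is the largest prefix of this list for which every included type satisfies E_i/h_i > R on the types above it.
Rate on top 1: 0.1464. large seeds: 0.318 > 0.1464 → include.
Rate on top 2: 0.2035. forb seeds: 0.265 > 0.2035 → include.
Rate on top 3: 0.2409. husked seeds: 0.167 < 0.2409 → exclude; stop.
Optimal diet: small seeds, large seeds, forb seeds — 3 of 4 types.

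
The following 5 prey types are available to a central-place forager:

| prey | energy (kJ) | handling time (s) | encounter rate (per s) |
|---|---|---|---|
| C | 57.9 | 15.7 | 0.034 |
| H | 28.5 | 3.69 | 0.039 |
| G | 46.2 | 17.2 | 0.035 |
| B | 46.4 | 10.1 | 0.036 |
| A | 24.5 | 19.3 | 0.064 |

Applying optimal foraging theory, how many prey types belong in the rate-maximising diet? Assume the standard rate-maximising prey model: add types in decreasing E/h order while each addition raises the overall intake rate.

Profitabilities (E/h, kJ/s): H 7.72, B 4.59, C 3.69, G 2.69, A 1.27. Add prey in this order while the next type's profitability exceeds the intake rate on those already taken.
Rate on top 1: 0.9717. B: 4.59 > 0.9717 → include.
Rate on top 2: 1.845. C: 3.69 > 1.845 → include.
Rate on top 3: 2.327. G: 2.69 > 2.327 → include.
Rate on top 4: 2.409. A: 1.27 < 2.409 → exclude; stop.
Optimal diet: H, B, C, G — 4 of 5 types.

4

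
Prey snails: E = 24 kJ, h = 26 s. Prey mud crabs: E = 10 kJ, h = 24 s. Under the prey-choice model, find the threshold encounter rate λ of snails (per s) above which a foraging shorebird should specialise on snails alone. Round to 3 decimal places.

0.032 per s

The zero-one rule: include mud crabs iff E₂/h₂ > λE₁/(1+λh₁). Equality gives the switch point.
λE₁h₂ = E₂ + λE₂h₁ ⇒ λ = E₂/(E₁h₂ − E₂h₁) = 10/(576 − 260) = 0.03165 per s.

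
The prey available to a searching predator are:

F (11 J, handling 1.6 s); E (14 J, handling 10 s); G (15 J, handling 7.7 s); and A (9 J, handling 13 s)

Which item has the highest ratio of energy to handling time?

F

Profitability E/h (J/s): F = 11/1.6 = 6.88, E = 14/10 = 1.4, G = 15/7.7 = 1.95, A = 9/13 = 0.692.
Ranked: F > G > E > A.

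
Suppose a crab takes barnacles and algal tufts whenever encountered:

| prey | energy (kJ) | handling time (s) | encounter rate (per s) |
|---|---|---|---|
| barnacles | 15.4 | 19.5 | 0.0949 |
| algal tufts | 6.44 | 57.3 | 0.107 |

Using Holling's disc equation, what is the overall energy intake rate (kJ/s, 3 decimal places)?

Energy encountered per unit search time: 0.0949×15.4 + 0.107×6.44 = 2.151 kJ/s.
Handling time per unit search time: 0.0949×19.5 + 0.107×57.3 = 7.982.
Rate = 2.151/(1 + 7.982) = 0.2394 kJ/s.

0.239 kJ/s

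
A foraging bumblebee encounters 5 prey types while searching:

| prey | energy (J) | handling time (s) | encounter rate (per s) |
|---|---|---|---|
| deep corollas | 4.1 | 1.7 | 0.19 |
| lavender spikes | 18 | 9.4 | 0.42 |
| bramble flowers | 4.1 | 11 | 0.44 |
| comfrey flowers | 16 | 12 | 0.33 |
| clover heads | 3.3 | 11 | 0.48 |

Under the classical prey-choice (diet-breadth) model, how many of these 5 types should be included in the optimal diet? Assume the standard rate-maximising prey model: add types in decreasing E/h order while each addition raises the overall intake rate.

Profitabilities (E/h, J/s): deep corollas 2.41, lavender spikes 1.91, comfrey flowers 1.33, bramble flowers 0.373, clover heads 0.3. Add prey in this order while the next type's profitability exceeds the intake rate on those already taken.
Rate on top 1: 0.5888. lavender spikes: 1.91 > 0.5888 → include.
Rate on top 2: 1.582. comfrey flowers: 1.33 < 1.582 → exclude; stop.
Optimal diet: deep corollas, lavender spikes — 2 of 5 types.

2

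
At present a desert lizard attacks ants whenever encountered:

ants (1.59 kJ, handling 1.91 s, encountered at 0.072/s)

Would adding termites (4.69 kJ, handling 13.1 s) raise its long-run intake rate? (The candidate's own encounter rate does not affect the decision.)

Yes

Current rate: (0.072×1.59)/(1 + 0.072×1.91) = 0.1006 kJ/s.
Profitability of termites: 4.69/13.1 = 0.358 kJ/s.
0.358 > 0.1006, so adding termites raises the average — include it.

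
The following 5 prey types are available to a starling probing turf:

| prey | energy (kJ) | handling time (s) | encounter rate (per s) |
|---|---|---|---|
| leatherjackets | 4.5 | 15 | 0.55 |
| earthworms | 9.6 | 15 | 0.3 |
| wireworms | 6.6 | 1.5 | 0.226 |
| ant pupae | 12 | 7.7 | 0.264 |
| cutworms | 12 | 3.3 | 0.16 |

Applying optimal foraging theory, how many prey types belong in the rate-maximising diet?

Profitabilities (E/h, kJ/s): wireworms 4.4, cutworms 3.64, ant pupae 1.56, earthworms 0.64, leatherjackets 0.3. Add prey in this order while the next type's profitability exceeds the intake rate on those already taken.
Rate on top 1: 1.114. cutworms: 3.64 > 1.114 → include.
Rate on top 2: 1.827. ant pupae: 1.56 < 1.827 → exclude; stop.
Optimal diet: wireworms, cutworms — 2 of 5 types.

2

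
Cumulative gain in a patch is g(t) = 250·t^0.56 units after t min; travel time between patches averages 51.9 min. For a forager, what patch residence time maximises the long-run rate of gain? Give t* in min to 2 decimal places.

66.05 min

Optimal t* satisfies g'(t*) = g(t*)/(T + t*).
g'(t) = 0.56·250·t^-0.44. Setting 0.56·250·t^-0.44 = 250·t^0.56/(51.9+t) gives 0.56(51.9+t) = t, so 0.44·t = 0.56×51.9.
t* = 0.56×51.9/0.44 = 66.05 min.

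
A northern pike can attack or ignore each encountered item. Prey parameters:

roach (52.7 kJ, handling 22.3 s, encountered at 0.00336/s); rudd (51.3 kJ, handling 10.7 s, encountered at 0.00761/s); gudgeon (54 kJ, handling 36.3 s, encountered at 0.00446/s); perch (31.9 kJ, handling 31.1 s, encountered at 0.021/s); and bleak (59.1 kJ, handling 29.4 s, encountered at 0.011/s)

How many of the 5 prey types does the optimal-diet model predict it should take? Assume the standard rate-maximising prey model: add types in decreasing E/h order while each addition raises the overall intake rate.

5

Rank by E/h (kJ/s): rudd 4.79, roach 2.36, bleak 2.01, gudgeon 1.49, perch 1.03. Include each in turn until the next type's E/h falls below the running intake rate.
Rate on top 1: 0.361. roach: 2.36 > 0.361 → include.
Rate on top 2: 0.4907. bleak: 2.01 > 0.4907 → include.
Rate on top 3: 0.8228. gudgeon: 1.49 > 0.8228 → include.
Rate on top 4: 0.8884. perch: 1.03 > 0.8884 → include.
Optimal diet: rudd, roach, bleak, gudgeon, perch — 5 of 5 types.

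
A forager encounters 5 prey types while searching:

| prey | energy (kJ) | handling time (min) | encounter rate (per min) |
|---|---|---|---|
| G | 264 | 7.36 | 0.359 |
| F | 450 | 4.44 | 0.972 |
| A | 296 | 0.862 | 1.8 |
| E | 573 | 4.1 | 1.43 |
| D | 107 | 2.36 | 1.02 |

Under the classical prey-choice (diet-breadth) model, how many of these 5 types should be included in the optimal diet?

Rank by E/h (kJ/min): A 343, E 140, F 101, D 45.3, G 35.9. Include each in turn until the next type's E/h falls below the running intake rate.
Rate on top 1: 208.8. E: 140 < 208.8 → exclude; stop.
Optimal diet: A — 1 of 5 types.

1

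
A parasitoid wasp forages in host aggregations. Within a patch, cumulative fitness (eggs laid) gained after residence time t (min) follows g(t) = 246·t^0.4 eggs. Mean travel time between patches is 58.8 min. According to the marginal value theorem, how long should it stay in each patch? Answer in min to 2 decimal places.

39.20 min

Optimal t* satisfies g'(t*) = g(t*)/(T + t*).
g'(t) = 0.4·246·t^-0.6. Setting 0.4·246·t^-0.6 = 246·t^0.4/(58.8+t) gives 0.4(58.8+t) = t, so 0.60·t = 0.4×58.8.
t* = 0.4×58.8/0.60 = 39.2 min.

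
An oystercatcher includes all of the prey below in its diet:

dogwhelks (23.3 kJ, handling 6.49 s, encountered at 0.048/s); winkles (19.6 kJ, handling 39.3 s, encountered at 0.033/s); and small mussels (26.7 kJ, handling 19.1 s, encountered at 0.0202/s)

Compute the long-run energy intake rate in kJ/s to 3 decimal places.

R = (0.048×23.3 + 0.033×19.6 + 0.0202×26.7) / (1 + 0.048×6.49 + 0.033×39.3 + 0.0202×19.1) = 2.305/2.994 = 0.7697 kJ/s.

0.770 kJ/s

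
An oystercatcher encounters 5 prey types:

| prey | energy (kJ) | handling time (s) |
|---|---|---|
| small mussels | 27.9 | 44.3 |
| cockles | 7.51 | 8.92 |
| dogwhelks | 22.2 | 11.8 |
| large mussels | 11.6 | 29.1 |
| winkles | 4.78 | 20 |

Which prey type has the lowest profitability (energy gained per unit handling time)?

winkles

Profitability E/h (kJ/s): small mussels = 27.9/44.3 = 0.63, cockles = 7.51/8.92 = 0.842, dogwhelks = 22.2/11.8 = 1.88, large mussels = 11.6/29.1 = 0.399, winkles = 4.78/20 = 0.239.
Ranked: dogwhelks > cockles > small mussels > large mussels > winkles.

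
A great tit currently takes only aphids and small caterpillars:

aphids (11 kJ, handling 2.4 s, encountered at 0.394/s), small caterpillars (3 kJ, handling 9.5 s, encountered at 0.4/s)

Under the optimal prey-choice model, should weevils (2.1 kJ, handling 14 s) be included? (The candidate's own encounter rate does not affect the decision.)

On aphids and small caterpillars alone, R = ΣλE/(1+Σλh) = 5.534/5.746 = 0.9632 kJ/s.
Profitability of weevils: 2.1/14 = 0.15 kJ/s.
0.15 < 0.9632, so adding weevils would lower the average — exclude it.

No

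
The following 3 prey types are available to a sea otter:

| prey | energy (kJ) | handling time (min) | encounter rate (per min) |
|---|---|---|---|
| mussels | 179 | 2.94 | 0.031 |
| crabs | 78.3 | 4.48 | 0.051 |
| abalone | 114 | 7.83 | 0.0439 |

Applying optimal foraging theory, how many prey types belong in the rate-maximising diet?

Profitabilities (E/h, kJ/min): mussels 60.9, crabs 17.5, abalone 14.6. Add prey in this order while the next type's profitability exceeds the intake rate on those already taken.
Rate on top 1: 5.086. crabs: 17.5 > 5.086 → include.
Rate on top 2: 7.231. abalone: 14.6 > 7.231 → include.
Optimal diet: mussels, crabs, abalone — 3 of 3 types.

3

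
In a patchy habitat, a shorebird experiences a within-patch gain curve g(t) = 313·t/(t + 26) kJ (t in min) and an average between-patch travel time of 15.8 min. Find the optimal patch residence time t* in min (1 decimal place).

20.3 min

Optimal t* satisfies g'(t*) = g(t*)/(T + t*).
g'(t) = 313·26/(t + 26)². Setting 313·26/(t+26)² = 313t/[(t+26)(15.8+t)] gives 26(15.8+t) = t(t+26), so t² = 26×15.8 = 410.8.
t* = √410.8 = 20.27 min.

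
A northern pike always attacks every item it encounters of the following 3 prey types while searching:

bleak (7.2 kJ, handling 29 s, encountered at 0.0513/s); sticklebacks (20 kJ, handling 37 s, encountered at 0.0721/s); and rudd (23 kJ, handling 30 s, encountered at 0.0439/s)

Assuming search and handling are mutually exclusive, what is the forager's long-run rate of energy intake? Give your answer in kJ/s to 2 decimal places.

0.44 kJ/s

R = Σλ_iE_i / (1 + Σλ_ih_i)
Numerator: 0.0513×7.2 + 0.0721×20 + 0.0439×23 = 2.821
Denominator: 1 + 0.0513×29 + 0.0721×37 + 0.0439×30 = 6.472
R = 2.821/6.472 = 0.4359 kJ/s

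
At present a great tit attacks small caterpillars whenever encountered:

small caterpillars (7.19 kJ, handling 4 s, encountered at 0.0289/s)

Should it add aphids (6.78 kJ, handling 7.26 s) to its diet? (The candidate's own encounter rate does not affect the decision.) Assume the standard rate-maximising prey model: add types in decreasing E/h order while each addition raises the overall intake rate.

Current rate: (0.0289×7.19)/(1 + 0.0289×4) = 0.1863 kJ/s.
Profitability of aphids: 6.78/7.26 = 0.9339 kJ/s.
0.9339 > 0.1863, so adding aphids raises the average — include it.

Yes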